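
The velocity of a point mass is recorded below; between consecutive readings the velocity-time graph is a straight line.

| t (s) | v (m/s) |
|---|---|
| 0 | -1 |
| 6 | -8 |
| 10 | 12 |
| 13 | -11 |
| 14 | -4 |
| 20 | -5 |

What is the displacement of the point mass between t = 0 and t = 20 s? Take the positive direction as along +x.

-52 m

Net displacement equals the area under the velocity-time graph (areas below the axis count negative).
0–6 s: ½(-1 + -8)(6) = -27 m
6–10 s: ½(-8 + 12)(4) = 8 m
10–13 s: ½(12 + -11)(3) = 1.5 m
13–14 s: ½(-11 + -4)(1) = -7.5 m
14–20 s: ½(-4 + -5)(6) = -27 m
Net displacement = -52 m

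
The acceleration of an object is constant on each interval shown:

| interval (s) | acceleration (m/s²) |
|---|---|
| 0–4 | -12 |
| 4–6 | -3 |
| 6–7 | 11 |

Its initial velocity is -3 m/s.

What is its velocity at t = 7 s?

Δv equals the area under the a-t graph; then v = v₀ + Δv.
0–4 s: -12 × 4 = -48 m/s
4–6 s: -3 × 2 = -6 m/s
6–7 s: 11 × 1 = 11 m/s
Δv = -43 m/s, so v(7) = -3 + (-43) = -46 m/s.

-46 m/s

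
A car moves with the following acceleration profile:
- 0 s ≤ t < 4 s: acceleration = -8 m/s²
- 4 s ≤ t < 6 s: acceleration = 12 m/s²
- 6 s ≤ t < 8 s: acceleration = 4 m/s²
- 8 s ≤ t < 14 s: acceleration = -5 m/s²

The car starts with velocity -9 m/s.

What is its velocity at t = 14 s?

Δv equals the area under the a-t graph; then v = v₀ + Δv.
0–4 s: -8 × 4 = -32 m/s
4–6 s: 12 × 2 = 24 m/s
6–8 s: 4 × 2 = 8 m/s
8–14 s: -5 × 6 = -30 m/s
Δv = -30 m/s, so v(14) = -9 + (-30) = -39 m/s.

-39 m/s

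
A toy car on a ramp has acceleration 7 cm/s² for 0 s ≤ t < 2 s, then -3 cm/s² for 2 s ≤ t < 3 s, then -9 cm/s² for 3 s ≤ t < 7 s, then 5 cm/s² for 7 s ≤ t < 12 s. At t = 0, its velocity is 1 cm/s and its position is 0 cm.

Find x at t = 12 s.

-52 cm

On each constant-a segment, Δv = aΔt and Δx = v₀Δt + ½aΔt²; chain segment to segment.
0–2 s: v starts 1 cm/s; Δx = 1·2 + ½·7·2² = 16 cm; v ends 15 cm/s.
2–3 s: v starts 15 cm/s; Δx = 15·1 + ½·-3·1² = 13.5 cm; v ends 12 cm/s.
3–7 s: v starts 12 cm/s; Δx = 12·4 + ½·-9·4² = -24 cm; v ends -24 cm/s.
7–12 s: v starts -24 cm/s; Δx = -24·5 + ½·5·5² = -57.5 cm; v ends 1 cm/s.
x(12) = 0 + Σ Δx = -52 cm.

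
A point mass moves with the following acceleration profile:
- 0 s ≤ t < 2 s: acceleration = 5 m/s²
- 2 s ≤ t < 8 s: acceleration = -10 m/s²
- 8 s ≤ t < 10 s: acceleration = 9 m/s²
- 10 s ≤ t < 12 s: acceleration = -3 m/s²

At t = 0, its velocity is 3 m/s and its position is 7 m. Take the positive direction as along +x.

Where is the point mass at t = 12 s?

-219 m

On each constant-a segment, Δv = aΔt and Δx = v₀Δt + ½aΔt²; chain segment to segment.
0–2 s: v starts 3 m/s; Δx = 3·2 + ½·5·2² = 16 m; v ends 13 m/s.
2–8 s: v starts 13 m/s; Δx = 13·6 + ½·-10·6² = -102 m; v ends -47 m/s.
8–10 s: v starts -47 m/s; Δx = -47·2 + ½·9·2² = -76 m; v ends -29 m/s.
10–12 s: v starts -29 m/s; Δx = -29·2 + ½·-3·2² = -64 m; v ends -35 m/s.
x(12) = 7 + Σ Δx = -219 m.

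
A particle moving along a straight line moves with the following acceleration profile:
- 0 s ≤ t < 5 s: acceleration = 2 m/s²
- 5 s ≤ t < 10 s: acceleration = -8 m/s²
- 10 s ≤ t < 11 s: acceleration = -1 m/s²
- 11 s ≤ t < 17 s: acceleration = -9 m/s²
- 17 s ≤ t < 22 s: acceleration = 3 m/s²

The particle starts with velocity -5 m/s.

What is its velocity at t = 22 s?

Δv equals the area under the a-t graph; then v = v₀ + Δv.
0–5 s: 2 × 5 = 10 m/s
5–10 s: -8 × 5 = -40 m/s
10–11 s: -1 × 1 = -1 m/s
11–17 s: -9 × 6 = -54 m/s
17–22 s: 3 × 5 = 15 m/s
Δv = -70 m/s, so v(22) = -5 + (-70) = -75 m/s.

-75 m/s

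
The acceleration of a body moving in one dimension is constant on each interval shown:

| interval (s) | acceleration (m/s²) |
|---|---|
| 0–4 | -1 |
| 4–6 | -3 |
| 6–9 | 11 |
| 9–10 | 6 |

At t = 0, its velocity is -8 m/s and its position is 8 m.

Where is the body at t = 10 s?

-48.5 m

On each constant-a segment, Δv = aΔt and Δx = v₀Δt + ½aΔt²; chain segment to segment.
0–4 s: v starts -8 m/s; Δx = -8·4 + ½·-1·4² = -40 m; v ends -12 m/s.
4–6 s: v starts -12 m/s; Δx = -12·2 + ½·-3·2² = -30 m; v ends -18 m/s.
6–9 s: v starts -18 m/s; Δx = -18·3 + ½·11·3² = -4.5 m; v ends 15 m/s.
9–10 s: v starts 15 m/s; Δx = 15·1 + ½·6·1² = 18 m; v ends 21 m/s.
x(10) = 8 + Σ Δx = -48.5 m.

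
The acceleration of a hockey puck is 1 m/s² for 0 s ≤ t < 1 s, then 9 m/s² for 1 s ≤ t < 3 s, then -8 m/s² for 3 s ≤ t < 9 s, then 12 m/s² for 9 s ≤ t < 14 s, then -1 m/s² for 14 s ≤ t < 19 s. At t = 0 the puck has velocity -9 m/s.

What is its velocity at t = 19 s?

Δv equals the area under the a-t graph; then v = v₀ + Δv.
0–1 s: 1 × 1 = 1 m/s
1–3 s: 9 × 2 = 18 m/s
3–9 s: -8 × 6 = -48 m/s
9–14 s: 12 × 5 = 60 m/s
14–19 s: -1 × 5 = -5 m/s
Δv = 26 m/s, so v(19) = -9 + (26) = 17 m/s.

17 m/s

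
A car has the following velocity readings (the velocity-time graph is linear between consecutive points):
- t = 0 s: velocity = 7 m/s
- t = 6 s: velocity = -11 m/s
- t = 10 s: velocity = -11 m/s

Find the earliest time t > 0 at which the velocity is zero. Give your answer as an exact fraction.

t = 7/3 s

v changes sign on 0–6 s (from 7 to -11); the graph is linear there, so v = 0 at t = 0 + (-7)·(6 − 0)/(-11 − 7) = 7/3 s.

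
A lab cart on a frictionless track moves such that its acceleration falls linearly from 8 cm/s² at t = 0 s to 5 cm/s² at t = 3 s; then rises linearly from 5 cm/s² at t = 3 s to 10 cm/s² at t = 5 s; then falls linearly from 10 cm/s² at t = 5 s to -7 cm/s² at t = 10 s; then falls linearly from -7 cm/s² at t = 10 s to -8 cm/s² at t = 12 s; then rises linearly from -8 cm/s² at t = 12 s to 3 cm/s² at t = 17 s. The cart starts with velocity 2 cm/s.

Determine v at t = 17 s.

16.5 cm/s

Δv equals the area under the a-t graph; then v = v₀ + Δv.
0–3 s: ½(8 + 5)(3) = 19.5 cm/s
3–5 s: ½(5 + 10)(2) = 15 cm/s
5–10 s: ½(10 + -7)(5) = 7.5 cm/s
10–12 s: ½(-7 + -8)(2) = -15 cm/s
12–17 s: ½(-8 + 3)(5) = -12.5 cm/s
Δv = 14.5 cm/s, so v(17) = 2 + (14.5) = 16.5 cm/s.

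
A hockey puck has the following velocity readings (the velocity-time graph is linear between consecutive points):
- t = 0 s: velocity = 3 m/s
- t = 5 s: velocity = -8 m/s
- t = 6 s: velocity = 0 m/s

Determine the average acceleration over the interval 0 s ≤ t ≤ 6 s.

-0.5 m/s²

Average acceleration = Δv/Δt = (0 − 3)/(6 − 0) = -0.5 m/s².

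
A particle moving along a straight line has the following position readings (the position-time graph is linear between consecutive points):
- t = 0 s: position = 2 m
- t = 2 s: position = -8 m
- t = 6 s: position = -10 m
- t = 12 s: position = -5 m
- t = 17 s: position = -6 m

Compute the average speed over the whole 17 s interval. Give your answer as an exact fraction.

Average speed = (total path length)/(elapsed time); on a piecewise-linear x-t graph the path length is Σ|Δx|.
0–2 s: |Δx| = |-8 − 2| = 10 m
2–6 s: |Δx| = |-10 − -8| = 2 m
6–12 s: |Δx| = |-5 − -10| = 5 m
12–17 s: |Δx| = |-6 − -5| = 1 m
Total path = 18 m; average speed = 18/17 = 18/17 m/s.

18/17 m/s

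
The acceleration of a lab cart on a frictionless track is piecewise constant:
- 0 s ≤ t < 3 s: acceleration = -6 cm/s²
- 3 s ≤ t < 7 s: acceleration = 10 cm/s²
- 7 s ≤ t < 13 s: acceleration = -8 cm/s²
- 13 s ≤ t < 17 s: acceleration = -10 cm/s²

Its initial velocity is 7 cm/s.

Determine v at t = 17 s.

-59 cm/s

Δv equals the area under the a-t graph; then v = v₀ + Δv.
0–3 s: -6 × 3 = -18 cm/s
3–7 s: 10 × 4 = 40 cm/s
7–13 s: -8 × 6 = -48 cm/s
13–17 s: -10 × 4 = -40 cm/s
Δv = -66 cm/s, so v(17) = 7 + (-66) = -59 cm/s.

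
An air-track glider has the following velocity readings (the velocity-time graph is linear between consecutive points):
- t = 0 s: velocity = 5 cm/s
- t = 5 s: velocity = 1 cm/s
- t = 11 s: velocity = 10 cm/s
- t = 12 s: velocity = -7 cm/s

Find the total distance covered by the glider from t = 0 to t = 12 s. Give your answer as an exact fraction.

Total distance travelled is ∫|v| dt — sum the magnitudes of each area piece.
0–5 s: |½(5 + 1)(5)| = 15 cm
5–11 s: |½(1 + 10)(6)| = 33 cm
11–12 s: v = 0 at t = 197/17 s; triangle areas 50/17 + 49/34 = 149/34 cm
Total distance = 1781/34 cm

1781/34 cm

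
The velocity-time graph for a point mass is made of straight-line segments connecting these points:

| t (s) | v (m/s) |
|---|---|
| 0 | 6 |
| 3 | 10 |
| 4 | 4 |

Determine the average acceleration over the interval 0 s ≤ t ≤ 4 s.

-0.5 m/s²

Average acceleration = Δv/Δt = (4 − 6)/(4 − 0) = -0.5 m/s².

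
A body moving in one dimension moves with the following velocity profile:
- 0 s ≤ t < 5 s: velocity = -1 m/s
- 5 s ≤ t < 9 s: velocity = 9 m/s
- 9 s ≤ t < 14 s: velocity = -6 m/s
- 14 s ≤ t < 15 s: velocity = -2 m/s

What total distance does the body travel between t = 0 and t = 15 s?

Distance (not displacement) is the total path length: add the absolute areas under v-t.
0–5 s: |-1| × 5 = 5 m
5–9 s: |9| × 4 = 36 m
9–14 s: |-6| × 5 = 30 m
14–15 s: |-2| × 1 = 2 m
Total distance = 73 m

73 m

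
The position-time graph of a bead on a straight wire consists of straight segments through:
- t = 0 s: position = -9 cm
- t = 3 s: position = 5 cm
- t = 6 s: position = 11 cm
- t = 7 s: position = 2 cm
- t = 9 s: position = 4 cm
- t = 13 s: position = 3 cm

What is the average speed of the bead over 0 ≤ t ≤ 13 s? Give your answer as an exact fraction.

Average speed = (total path length)/(elapsed time); on a piecewise-linear x-t graph the path length is Σ|Δx|.
0–3 s: |Δx| = |5 − -9| = 14 cm
3–6 s: |Δx| = |11 − 5| = 6 cm
6–7 s: |Δx| = |2 − 11| = 9 cm
7–9 s: |Δx| = |4 − 2| = 2 cm
9–13 s: |Δx| = |3 − 4| = 1 cm
Total path = 32 cm; average speed = 32/13 = 32/13 cm/s.

32/13 cm/s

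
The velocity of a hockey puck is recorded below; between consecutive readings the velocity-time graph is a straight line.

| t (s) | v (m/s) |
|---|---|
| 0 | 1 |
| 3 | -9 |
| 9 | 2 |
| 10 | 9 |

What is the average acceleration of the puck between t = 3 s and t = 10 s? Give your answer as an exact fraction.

18/7 m/s²

Average acceleration = Δv/Δt = (9 − -9)/(10 − 3) = 18/7 m/s².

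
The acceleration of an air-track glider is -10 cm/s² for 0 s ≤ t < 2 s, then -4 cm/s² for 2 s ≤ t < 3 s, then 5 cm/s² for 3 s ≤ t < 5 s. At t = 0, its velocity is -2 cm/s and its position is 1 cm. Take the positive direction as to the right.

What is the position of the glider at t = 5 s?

-89 cm

On each constant-a segment, Δv = aΔt and Δx = v₀Δt + ½aΔt²; chain segment to segment.
0–2 s: v starts -2 cm/s; Δx = -2·2 + ½·-10·2² = -24 cm; v ends -22 cm/s.
2–3 s: v starts -22 cm/s; Δx = -22·1 + ½·-4·1² = -24 cm; v ends -26 cm/s.
3–5 s: v starts -26 cm/s; Δx = -26·2 + ½·5·2² = -42 cm; v ends -16 cm/s.
x(5) = 1 + Σ Δx = -89 cm.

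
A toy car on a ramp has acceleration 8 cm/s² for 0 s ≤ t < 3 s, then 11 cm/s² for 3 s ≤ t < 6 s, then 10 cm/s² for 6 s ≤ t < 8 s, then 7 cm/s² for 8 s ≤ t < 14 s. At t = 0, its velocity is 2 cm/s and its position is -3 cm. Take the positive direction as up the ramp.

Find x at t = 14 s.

904.5 cm

On each constant-a segment, Δv = aΔt and Δx = v₀Δt + ½aΔt²; chain segment to segment.
0–3 s: v starts 2 cm/s; Δx = 2·3 + ½·8·3² = 42 cm; v ends 26 cm/s.
3–6 s: v starts 26 cm/s; Δx = 26·3 + ½·11·3² = 127.5 cm; v ends 59 cm/s.
6–8 s: v starts 59 cm/s; Δx = 59·2 + ½·10·2² = 138 cm; v ends 79 cm/s.
8–14 s: v starts 79 cm/s; Δx = 79·6 + ½·7·6² = 600 cm; v ends 121 cm/s.
x(14) = -3 + Σ Δx = 904.5 cm.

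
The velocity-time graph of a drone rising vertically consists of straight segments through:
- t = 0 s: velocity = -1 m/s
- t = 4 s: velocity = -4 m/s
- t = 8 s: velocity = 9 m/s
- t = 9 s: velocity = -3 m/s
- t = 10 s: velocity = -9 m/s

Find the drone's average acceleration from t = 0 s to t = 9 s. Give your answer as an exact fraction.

Average acceleration = Δv/Δt = (-3 − -1)/(9 − 0) = -2/9 m/s².

-2/9 m/s²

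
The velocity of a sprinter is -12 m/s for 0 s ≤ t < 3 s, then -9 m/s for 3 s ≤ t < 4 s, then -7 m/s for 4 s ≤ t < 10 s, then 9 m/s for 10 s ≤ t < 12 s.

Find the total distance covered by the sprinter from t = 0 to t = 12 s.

Total distance travelled is ∫|v| dt — sum the magnitudes of each area piece.
0–3 s: |-12| × 3 = 36 m
3–4 s: |-9| × 1 = 9 m
4–10 s: |-7| × 6 = 42 m
10–12 s: |9| × 2 = 18 m
Total distance = 105 m

105 m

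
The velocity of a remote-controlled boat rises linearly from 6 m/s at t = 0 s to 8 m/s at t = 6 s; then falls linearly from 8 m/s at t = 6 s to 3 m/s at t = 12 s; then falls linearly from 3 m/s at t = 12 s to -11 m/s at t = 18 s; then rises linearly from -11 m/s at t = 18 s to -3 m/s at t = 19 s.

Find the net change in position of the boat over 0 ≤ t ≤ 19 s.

Displacement is the signed area under the v-t curve.
0–6 s: ½(6 + 8)(6) = 42 m
6–12 s: ½(8 + 3)(6) = 33 m
12–18 s: ½(3 + -11)(6) = -24 m
18–19 s: ½(-11 + -3)(1) = -7 m
Net displacement = 44 m

44 m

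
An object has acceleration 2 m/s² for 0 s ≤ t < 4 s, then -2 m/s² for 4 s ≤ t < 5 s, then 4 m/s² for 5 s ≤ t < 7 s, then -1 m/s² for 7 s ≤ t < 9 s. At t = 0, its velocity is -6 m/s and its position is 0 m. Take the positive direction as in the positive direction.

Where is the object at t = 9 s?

15 m

On each constant-a segment, Δv = aΔt and Δx = v₀Δt + ½aΔt²; chain segment to segment.
0–4 s: v starts -6 m/s; Δx = -6·4 + ½·2·4² = -8 m; v ends 2 m/s.
4–5 s: v starts 2 m/s; Δx = 2·1 + ½·-2·1² = 1 m; v ends 0 m/s.
5–7 s: v starts 0 m/s; Δx = 0·2 + ½·4·2² = 8 m; v ends 8 m/s.
7–9 s: v starts 8 m/s; Δx = 8·2 + ½·-1·2² = 14 m; v ends 6 m/s.
x(9) = 0 + Σ Δx = 15 m.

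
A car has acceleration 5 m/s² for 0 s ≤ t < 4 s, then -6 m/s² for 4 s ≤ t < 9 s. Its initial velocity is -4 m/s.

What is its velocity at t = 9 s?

-14 m/s

Δv equals the area under the a-t graph; then v = v₀ + Δv.
0–4 s: 5 × 4 = 20 m/s
4–9 s: -6 × 5 = -30 m/s
Δv = -10 m/s, so v(9) = -4 + (-10) = -14 m/s.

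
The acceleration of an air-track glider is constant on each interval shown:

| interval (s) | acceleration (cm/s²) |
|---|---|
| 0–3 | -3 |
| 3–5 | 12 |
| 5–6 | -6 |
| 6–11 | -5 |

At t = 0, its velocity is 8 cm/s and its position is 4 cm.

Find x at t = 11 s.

On each constant-a segment, Δv = aΔt and Δx = v₀Δt + ½aΔt²; chain segment to segment.
0–3 s: v starts 8 cm/s; Δx = 8·3 + ½·-3·3² = 10.5 cm; v ends -1 cm/s.
3–5 s: v starts -1 cm/s; Δx = -1·2 + ½·12·2² = 22 cm; v ends 23 cm/s.
5–6 s: v starts 23 cm/s; Δx = 23·1 + ½·-6·1² = 20 cm; v ends 17 cm/s.
6–11 s: v starts 17 cm/s; Δx = 17·5 + ½·-5·5² = 22.5 cm; v ends -8 cm/s.
x(11) = 4 + Σ Δx = 79 cm.

79 cm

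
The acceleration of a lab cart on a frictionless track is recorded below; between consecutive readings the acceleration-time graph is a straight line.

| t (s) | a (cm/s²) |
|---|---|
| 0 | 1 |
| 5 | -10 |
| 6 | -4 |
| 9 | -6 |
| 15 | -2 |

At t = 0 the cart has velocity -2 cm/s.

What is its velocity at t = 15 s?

Δv equals the area under the a-t graph; then v = v₀ + Δv.
0–5 s: ½(1 + -10)(5) = -22.5 cm/s
5–6 s: ½(-10 + -4)(1) = -7 cm/s
6–9 s: ½(-4 + -6)(3) = -15 cm/s
9–15 s: ½(-6 + -2)(6) = -24 cm/s
Δv = -68.5 cm/s, so v(15) = -2 + (-68.5) = -70.5 cm/s.

-70.5 cm/s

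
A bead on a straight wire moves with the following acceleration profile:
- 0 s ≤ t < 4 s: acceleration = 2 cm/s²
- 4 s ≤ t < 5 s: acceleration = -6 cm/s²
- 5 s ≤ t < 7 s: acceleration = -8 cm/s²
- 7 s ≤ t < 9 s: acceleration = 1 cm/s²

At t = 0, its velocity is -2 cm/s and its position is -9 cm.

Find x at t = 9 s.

On each constant-a segment, Δv = aΔt and Δx = v₀Δt + ½aΔt²; chain segment to segment.
0–4 s: v starts -2 cm/s; Δx = -2·4 + ½·2·4² = 8 cm; v ends 6 cm/s.
4–5 s: v starts 6 cm/s; Δx = 6·1 + ½·-6·1² = 3 cm; v ends 0 cm/s.
5–7 s: v starts 0 cm/s; Δx = 0·2 + ½·-8·2² = -16 cm; v ends -16 cm/s.
7–9 s: v starts -16 cm/s; Δx = -16·2 + ½·1·2² = -30 cm; v ends -14 cm/s.
x(9) = -9 + Σ Δx = -44 cm.

-44 cm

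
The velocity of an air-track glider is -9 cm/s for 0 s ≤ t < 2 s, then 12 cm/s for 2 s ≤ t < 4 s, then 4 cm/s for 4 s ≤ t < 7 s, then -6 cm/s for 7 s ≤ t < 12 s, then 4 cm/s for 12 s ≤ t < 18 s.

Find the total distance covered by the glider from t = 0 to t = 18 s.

108 cm

Total distance travelled is ∫|v| dt — sum the magnitudes of each area piece.
0–2 s: |-9| × 2 = 18 cm
2–4 s: |12| × 2 = 24 cm
4–7 s: |4| × 3 = 12 cm
7–12 s: |-6| × 5 = 30 cm
12–18 s: |4| × 6 = 24 cm
Total distance = 108 cm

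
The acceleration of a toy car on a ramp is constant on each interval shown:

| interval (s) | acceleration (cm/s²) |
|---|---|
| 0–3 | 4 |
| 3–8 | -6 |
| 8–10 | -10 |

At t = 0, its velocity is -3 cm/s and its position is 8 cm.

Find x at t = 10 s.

-75 cm

On each constant-a segment, Δv = aΔt and Δx = v₀Δt + ½aΔt²; chain segment to segment.
0–3 s: v starts -3 cm/s; Δx = -3·3 + ½·4·3² = 9 cm; v ends 9 cm/s.
3–8 s: v starts 9 cm/s; Δx = 9·5 + ½·-6·5² = -30 cm; v ends -21 cm/s.
8–10 s: v starts -21 cm/s; Δx = -21·2 + ½·-10·2² = -62 cm; v ends -41 cm/s.
x(10) = 8 + Σ Δx = -75 cm.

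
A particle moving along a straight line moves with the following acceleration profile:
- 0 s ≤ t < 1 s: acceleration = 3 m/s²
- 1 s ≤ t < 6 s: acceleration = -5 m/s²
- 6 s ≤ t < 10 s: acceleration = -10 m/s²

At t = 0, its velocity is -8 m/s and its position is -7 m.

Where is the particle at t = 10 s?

On each constant-a segment, Δv = aΔt and Δx = v₀Δt + ½aΔt²; chain segment to segment.
0–1 s: v starts -8 m/s; Δx = -8·1 + ½·3·1² = -6.5 m; v ends -5 m/s.
1–6 s: v starts -5 m/s; Δx = -5·5 + ½·-5·5² = -87.5 m; v ends -30 m/s.
6–10 s: v starts -30 m/s; Δx = -30·4 + ½·-10·4² = -200 m; v ends -70 m/s.
x(10) = -7 + Σ Δx = -301 m.

-301 m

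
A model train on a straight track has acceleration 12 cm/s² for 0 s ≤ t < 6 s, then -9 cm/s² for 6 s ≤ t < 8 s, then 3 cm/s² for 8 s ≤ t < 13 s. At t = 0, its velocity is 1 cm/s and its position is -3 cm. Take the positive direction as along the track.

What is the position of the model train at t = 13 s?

On each constant-a segment, Δv = aΔt and Δx = v₀Δt + ½aΔt²; chain segment to segment.
0–6 s: v starts 1 cm/s; Δx = 1·6 + ½·12·6² = 222 cm; v ends 73 cm/s.
6–8 s: v starts 73 cm/s; Δx = 73·2 + ½·-9·2² = 128 cm; v ends 55 cm/s.
8–13 s: v starts 55 cm/s; Δx = 55·5 + ½·3·5² = 312.5 cm; v ends 70 cm/s.
x(13) = -3 + Σ Δx = 659.5 cm.

659.5 cm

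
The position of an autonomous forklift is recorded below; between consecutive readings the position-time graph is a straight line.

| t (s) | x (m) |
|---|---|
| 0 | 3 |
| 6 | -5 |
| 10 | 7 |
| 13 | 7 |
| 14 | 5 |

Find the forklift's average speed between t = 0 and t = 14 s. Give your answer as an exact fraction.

11/7 m/s

Average speed = (total path length)/(elapsed time); on a piecewise-linear x-t graph the path length is Σ|Δx|.
0–6 s: |Δx| = |-5 − 3| = 8 m
6–10 s: |Δx| = |7 − -5| = 12 m
10–13 s: |Δx| = |7 − 7| = 0 m
13–14 s: |Δx| = |5 − 7| = 2 m
Total path = 22 m; average speed = 22/14 = 11/7 m/s.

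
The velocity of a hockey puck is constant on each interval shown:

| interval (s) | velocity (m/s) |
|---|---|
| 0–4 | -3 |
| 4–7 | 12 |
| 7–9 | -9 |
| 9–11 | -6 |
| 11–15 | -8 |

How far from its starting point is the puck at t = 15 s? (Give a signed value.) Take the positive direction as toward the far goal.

-38 m

Displacement is the signed area under the v-t curve.
0–4 s: -3 × 4 = -12 m
4–7 s: 12 × 3 = 36 m
7–9 s: -9 × 2 = -18 m
9–11 s: -6 × 2 = -12 m
11–15 s: -8 × 4 = -32 m
Net displacement = -38 m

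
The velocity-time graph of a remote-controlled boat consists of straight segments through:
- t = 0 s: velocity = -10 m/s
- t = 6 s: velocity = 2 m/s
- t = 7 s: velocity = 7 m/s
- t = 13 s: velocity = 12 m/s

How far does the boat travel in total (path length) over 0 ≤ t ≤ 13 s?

87.5 m

Total distance travelled is ∫|v| dt — sum the magnitudes of each area piece.
0–6 s: v = 0 at t = 5 s; triangle areas 25 + 1 = 26 m
6–7 s: |½(2 + 7)(1)| = 4.5 m
7–13 s: |½(7 + 12)(6)| = 57 m
Total distance = 87.5 m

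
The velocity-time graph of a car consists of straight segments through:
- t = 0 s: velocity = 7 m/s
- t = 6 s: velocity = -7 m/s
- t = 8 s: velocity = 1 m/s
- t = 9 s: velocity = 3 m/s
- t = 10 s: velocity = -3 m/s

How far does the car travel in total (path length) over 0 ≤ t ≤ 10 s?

30.75 m

Distance (not displacement) is the total path length: add the absolute areas under v-t.
0–6 s: v = 0 at t = 3 s; triangle areas 10.5 + 10.5 = 21 m
6–8 s: v = 0 at t = 7.75 s; triangle areas 6.125 + 0.125 = 6.25 m
8–9 s: |½(1 + 3)(1)| = 2 m
9–10 s: v = 0 at t = 9.5 s; triangle areas 0.75 + 0.75 = 1.5 m
Total distance = 30.75 m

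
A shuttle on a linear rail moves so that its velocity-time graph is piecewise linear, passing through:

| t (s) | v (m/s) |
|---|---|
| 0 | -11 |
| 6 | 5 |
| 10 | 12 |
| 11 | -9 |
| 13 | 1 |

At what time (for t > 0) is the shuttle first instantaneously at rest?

t = 4.125 s

v changes sign on 0–6 s (from -11 to 5); the graph is linear there, so v = 0 at t = 0 + (11)·(6 − 0)/(5 − -11) = 4.125 s.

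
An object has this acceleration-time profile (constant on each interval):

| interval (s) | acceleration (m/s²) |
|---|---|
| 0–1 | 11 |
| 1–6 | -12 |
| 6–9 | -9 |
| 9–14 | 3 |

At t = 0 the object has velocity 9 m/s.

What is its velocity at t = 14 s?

Δv equals the area under the a-t graph; then v = v₀ + Δv.
0–1 s: 11 × 1 = 11 m/s
1–6 s: -12 × 5 = -60 m/s
6–9 s: -9 × 3 = -27 m/s
9–14 s: 3 × 5 = 15 m/s
Δv = -61 m/s, so v(14) = 9 + (-61) = -52 m/s.

-52 m/s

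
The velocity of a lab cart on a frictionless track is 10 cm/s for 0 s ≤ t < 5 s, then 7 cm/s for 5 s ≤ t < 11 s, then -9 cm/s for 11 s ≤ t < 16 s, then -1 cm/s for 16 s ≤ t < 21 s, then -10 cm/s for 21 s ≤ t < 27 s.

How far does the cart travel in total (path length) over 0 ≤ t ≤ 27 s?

202 cm

Distance (not displacement) is the total path length: add the absolute areas under v-t.
0–5 s: |10| × 5 = 50 cm
5–11 s: |7| × 6 = 42 cm
11–16 s: |-9| × 5 = 45 cm
16–21 s: |-1| × 5 = 5 cm
21–27 s: |-10| × 6 = 60 cm
Total distance = 202 cm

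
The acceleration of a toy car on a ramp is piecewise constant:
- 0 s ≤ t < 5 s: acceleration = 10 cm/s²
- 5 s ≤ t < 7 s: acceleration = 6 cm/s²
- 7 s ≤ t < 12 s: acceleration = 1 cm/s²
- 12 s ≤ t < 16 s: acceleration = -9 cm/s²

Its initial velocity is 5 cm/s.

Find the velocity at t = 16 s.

Δv equals the area under the a-t graph; then v = v₀ + Δv.
0–5 s: 10 × 5 = 50 cm/s
5–7 s: 6 × 2 = 12 cm/s
7–12 s: 1 × 5 = 5 cm/s
12–16 s: -9 × 4 = -36 cm/s
Δv = 31 cm/s, so v(16) = 5 + (31) = 36 cm/s.

36 cm/s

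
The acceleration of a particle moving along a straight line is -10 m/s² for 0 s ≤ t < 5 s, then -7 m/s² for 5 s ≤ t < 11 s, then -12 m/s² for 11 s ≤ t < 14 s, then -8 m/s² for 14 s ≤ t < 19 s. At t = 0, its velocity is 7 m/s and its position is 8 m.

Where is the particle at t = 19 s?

On each constant-a segment, Δv = aΔt and Δx = v₀Δt + ½aΔt²; chain segment to segment.
0–5 s: v starts 7 m/s; Δx = 7·5 + ½·-10·5² = -90 m; v ends -43 m/s.
5–11 s: v starts -43 m/s; Δx = -43·6 + ½·-7·6² = -384 m; v ends -85 m/s.
11–14 s: v starts -85 m/s; Δx = -85·3 + ½·-12·3² = -309 m; v ends -121 m/s.
14–19 s: v starts -121 m/s; Δx = -121·5 + ½·-8·5² = -705 m; v ends -161 m/s.
x(19) = 8 + Σ Δx = -1480 m.

-1480 m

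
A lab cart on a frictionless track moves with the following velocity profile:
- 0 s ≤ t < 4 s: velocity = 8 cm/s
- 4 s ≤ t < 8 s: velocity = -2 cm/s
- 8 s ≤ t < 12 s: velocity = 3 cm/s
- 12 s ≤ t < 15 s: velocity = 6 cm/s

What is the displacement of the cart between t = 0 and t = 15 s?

54 cm

Displacement is the signed area under the v-t curve.
0–4 s: 8 × 4 = 32 cm
4–8 s: -2 × 4 = -8 cm
8–12 s: 3 × 4 = 12 cm
12–15 s: 6 × 3 = 18 cm
Net displacement = 54 cm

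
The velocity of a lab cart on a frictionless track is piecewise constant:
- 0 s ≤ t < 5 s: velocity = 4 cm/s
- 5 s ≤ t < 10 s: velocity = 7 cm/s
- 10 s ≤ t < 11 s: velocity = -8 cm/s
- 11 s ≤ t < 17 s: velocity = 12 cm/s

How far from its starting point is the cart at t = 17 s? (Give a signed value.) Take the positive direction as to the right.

Net displacement equals the area under the velocity-time graph (areas below the axis count negative).
0–5 s: 4 × 5 = 20 cm
5–10 s: 7 × 5 = 35 cm
10–11 s: -8 × 1 = -8 cm
11–17 s: 12 × 6 = 72 cm
Net displacement = 119 cm

119 cm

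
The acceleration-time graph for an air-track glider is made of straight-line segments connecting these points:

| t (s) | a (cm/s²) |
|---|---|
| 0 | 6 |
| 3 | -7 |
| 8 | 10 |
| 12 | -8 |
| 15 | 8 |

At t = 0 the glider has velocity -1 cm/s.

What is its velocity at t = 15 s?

9 cm/s

Δv equals the area under the a-t graph; then v = v₀ + Δv.
0–3 s: ½(6 + -7)(3) = -1.5 cm/s
3–8 s: ½(-7 + 10)(5) = 7.5 cm/s
8–12 s: ½(10 + -8)(4) = 4 cm/s
12–15 s: ½(-8 + 8)(3) = 0 cm/s
Δv = 10 cm/s, so v(15) = -1 + (10) = 9 cm/s.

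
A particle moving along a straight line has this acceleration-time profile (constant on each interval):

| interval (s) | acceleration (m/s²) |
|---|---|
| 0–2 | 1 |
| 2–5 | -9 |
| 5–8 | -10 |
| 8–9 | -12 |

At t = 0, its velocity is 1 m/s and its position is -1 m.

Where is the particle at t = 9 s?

-205.5 m

On each constant-a segment, Δv = aΔt and Δx = v₀Δt + ½aΔt²; chain segment to segment.
0–2 s: v starts 1 m/s; Δx = 1·2 + ½·1·2² = 4 m; v ends 3 m/s.
2–5 s: v starts 3 m/s; Δx = 3·3 + ½·-9·3² = -31.5 m; v ends -24 m/s.
5–8 s: v starts -24 m/s; Δx = -24·3 + ½·-10·3² = -117 m; v ends -54 m/s.
8–9 s: v starts -54 m/s; Δx = -54·1 + ½·-12·1² = -60 m; v ends -66 m/s.
x(9) = -1 + Σ Δx = -205.5 m.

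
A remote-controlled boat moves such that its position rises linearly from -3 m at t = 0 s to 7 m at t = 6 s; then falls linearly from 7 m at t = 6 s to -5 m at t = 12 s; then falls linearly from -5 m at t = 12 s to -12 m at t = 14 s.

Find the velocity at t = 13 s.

-3.5 m/s

Velocity is the slope of the x-t graph on 12–14 s: (-12 − -5)/(14 − 12) = -3.5 m/s.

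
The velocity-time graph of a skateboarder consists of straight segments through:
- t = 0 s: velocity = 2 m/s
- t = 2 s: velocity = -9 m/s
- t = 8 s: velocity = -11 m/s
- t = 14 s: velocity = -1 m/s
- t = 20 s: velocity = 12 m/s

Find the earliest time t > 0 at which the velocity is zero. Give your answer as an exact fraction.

v changes sign on 0–2 s (from 2 to -9); the graph is linear there, so v = 0 at t = 0 + (-2)·(2 − 0)/(-9 − 2) = 4/11 s.

t = 4/11 s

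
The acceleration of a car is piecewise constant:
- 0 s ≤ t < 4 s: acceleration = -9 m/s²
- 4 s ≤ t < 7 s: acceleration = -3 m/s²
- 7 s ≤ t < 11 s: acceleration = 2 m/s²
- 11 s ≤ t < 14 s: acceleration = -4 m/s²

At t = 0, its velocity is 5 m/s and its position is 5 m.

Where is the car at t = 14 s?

On each constant-a segment, Δv = aΔt and Δx = v₀Δt + ½aΔt²; chain segment to segment.
0–4 s: v starts 5 m/s; Δx = 5·4 + ½·-9·4² = -52 m; v ends -31 m/s.
4–7 s: v starts -31 m/s; Δx = -31·3 + ½·-3·3² = -106.5 m; v ends -40 m/s.
7–11 s: v starts -40 m/s; Δx = -40·4 + ½·2·4² = -144 m; v ends -32 m/s.
11–14 s: v starts -32 m/s; Δx = -32·3 + ½·-4·3² = -114 m; v ends -44 m/s.
x(14) = 5 + Σ Δx = -411.5 m.

-411.5 m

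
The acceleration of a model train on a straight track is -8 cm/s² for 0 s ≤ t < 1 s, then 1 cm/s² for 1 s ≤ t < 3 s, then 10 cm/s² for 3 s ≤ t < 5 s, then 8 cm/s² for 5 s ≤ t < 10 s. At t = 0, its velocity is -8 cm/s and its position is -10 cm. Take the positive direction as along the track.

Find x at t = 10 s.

On each constant-a segment, Δv = aΔt and Δx = v₀Δt + ½aΔt²; chain segment to segment.
0–1 s: v starts -8 cm/s; Δx = -8·1 + ½·-8·1² = -12 cm; v ends -16 cm/s.
1–3 s: v starts -16 cm/s; Δx = -16·2 + ½·1·2² = -30 cm; v ends -14 cm/s.
3–5 s: v starts -14 cm/s; Δx = -14·2 + ½·10·2² = -8 cm; v ends 6 cm/s.
5–10 s: v starts 6 cm/s; Δx = 6·5 + ½·8·5² = 130 cm; v ends 46 cm/s.
x(10) = -10 + Σ Δx = 70 cm.

70 cm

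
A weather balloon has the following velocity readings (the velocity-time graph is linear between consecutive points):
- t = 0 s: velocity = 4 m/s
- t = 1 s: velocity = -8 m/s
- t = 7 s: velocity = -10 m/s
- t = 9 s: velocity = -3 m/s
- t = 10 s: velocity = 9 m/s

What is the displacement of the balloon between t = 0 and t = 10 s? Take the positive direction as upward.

Net displacement equals the area under the velocity-time graph (areas below the axis count negative).
0–1 s: ½(4 + -8)(1) = -2 m
1–7 s: ½(-8 + -10)(6) = -54 m
7–9 s: ½(-10 + -3)(2) = -13 m
9–10 s: ½(-3 + 9)(1) = 3 m
Net displacement = -66 m

-66 m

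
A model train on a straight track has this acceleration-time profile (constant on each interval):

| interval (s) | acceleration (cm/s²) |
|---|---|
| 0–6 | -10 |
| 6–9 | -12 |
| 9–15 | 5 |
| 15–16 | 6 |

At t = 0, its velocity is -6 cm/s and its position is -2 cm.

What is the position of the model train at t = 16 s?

-1061 cm

On each constant-a segment, Δv = aΔt and Δx = v₀Δt + ½aΔt²; chain segment to segment.
0–6 s: v starts -6 cm/s; Δx = -6·6 + ½·-10·6² = -216 cm; v ends -66 cm/s.
6–9 s: v starts -66 cm/s; Δx = -66·3 + ½·-12·3² = -252 cm; v ends -102 cm/s.
9–15 s: v starts -102 cm/s; Δx = -102·6 + ½·5·6² = -522 cm; v ends -72 cm/s.
15–16 s: v starts -72 cm/s; Δx = -72·1 + ½·6·1² = -69 cm; v ends -66 cm/s.
x(16) = -2 + Σ Δx = -1061 cm.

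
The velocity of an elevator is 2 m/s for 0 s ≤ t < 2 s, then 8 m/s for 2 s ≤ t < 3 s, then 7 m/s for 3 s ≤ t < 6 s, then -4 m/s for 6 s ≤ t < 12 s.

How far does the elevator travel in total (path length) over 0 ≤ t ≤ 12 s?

57 m

Total distance travelled is ∫|v| dt — sum the magnitudes of each area piece.
0–2 s: |2| × 2 = 4 m
2–3 s: |8| × 1 = 8 m
3–6 s: |7| × 3 = 21 m
6–12 s: |-4| × 6 = 24 m
Total distance = 57 m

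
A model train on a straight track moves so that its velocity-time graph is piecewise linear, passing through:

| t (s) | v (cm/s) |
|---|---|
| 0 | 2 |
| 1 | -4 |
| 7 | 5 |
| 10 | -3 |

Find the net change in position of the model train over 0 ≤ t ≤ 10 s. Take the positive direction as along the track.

5 cm

Net displacement equals the area under the velocity-time graph (areas below the axis count negative).
0–1 s: ½(2 + -4)(1) = -1 cm
1–7 s: ½(-4 + 5)(6) = 3 cm
7–10 s: ½(5 + -3)(3) = 3 cm
Net displacement = 5 cm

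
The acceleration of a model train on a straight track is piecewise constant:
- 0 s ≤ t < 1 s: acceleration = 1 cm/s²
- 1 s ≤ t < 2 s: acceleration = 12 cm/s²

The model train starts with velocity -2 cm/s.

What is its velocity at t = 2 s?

11 cm/s

Δv equals the area under the a-t graph; then v = v₀ + Δv.
0–1 s: 1 × 1 = 1 cm/s
1–2 s: 12 × 1 = 12 cm/s
Δv = 13 cm/s, so v(2) = -2 + (13) = 11 cm/s.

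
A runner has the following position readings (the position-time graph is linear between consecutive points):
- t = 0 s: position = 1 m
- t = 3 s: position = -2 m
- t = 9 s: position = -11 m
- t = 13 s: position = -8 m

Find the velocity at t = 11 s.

Velocity is the slope of the x-t graph on 9–13 s: (-8 − -11)/(13 − 9) = 0.75 m/s.

0.75 m/s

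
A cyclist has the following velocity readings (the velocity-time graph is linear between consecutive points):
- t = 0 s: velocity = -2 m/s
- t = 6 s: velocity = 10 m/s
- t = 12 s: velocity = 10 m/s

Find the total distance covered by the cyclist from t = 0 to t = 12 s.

86 m

Distance (not displacement) is the total path length: add the absolute areas under v-t.
0–6 s: v = 0 at t = 1 s; triangle areas 1 + 25 = 26 m
6–12 s: |10| × 6 = 60 m
Total distance = 86 m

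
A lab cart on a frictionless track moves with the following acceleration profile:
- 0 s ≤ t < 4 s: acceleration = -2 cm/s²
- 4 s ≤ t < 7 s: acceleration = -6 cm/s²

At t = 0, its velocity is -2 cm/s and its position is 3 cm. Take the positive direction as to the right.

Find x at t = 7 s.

-78 cm

On each constant-a segment, Δv = aΔt and Δx = v₀Δt + ½aΔt²; chain segment to segment.
0–4 s: v starts -2 cm/s; Δx = -2·4 + ½·-2·4² = -24 cm; v ends -10 cm/s.
4–7 s: v starts -10 cm/s; Δx = -10·3 + ½·-6·3² = -57 cm; v ends -28 cm/s.
x(7) = 3 + Σ Δx = -78 cm.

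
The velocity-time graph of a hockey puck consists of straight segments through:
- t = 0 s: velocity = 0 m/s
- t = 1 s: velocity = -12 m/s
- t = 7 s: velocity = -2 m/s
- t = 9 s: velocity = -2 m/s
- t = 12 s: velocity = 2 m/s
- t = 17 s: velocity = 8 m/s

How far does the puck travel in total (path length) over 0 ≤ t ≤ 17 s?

80 m

Distance (not displacement) is the total path length: add the absolute areas under v-t.
0–1 s: |½(0 + -12)(1)| = 6 m
1–7 s: |½(-12 + -2)(6)| = 42 m
7–9 s: |-2| × 2 = 4 m
9–12 s: v = 0 at t = 10.5 s; triangle areas 1.5 + 1.5 = 3 m
12–17 s: |½(2 + 8)(5)| = 25 m
Total distance = 80 m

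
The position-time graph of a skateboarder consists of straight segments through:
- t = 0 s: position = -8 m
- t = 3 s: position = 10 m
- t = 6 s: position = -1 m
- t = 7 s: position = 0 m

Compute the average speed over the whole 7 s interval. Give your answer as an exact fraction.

30/7 m/s

Average speed = (total path length)/(elapsed time); on a piecewise-linear x-t graph the path length is Σ|Δx|.
0–3 s: |Δx| = |10 − -8| = 18 m
3–6 s: |Δx| = |-1 − 10| = 11 m
6–7 s: |Δx| = |0 − -1| = 1 m
Total path = 30 m; average speed = 30/7 = 30/7 m/s.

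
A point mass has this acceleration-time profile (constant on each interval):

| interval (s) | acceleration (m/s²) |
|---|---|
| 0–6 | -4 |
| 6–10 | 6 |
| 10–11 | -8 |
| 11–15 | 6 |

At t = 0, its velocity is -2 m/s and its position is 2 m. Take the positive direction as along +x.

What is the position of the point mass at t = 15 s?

-136 m

On each constant-a segment, Δv = aΔt and Δx = v₀Δt + ½aΔt²; chain segment to segment.
0–6 s: v starts -2 m/s; Δx = -2·6 + ½·-4·6² = -84 m; v ends -26 m/s.
6–10 s: v starts -26 m/s; Δx = -26·4 + ½·6·4² = -56 m; v ends -2 m/s.
10–11 s: v starts -2 m/s; Δx = -2·1 + ½·-8·1² = -6 m; v ends -10 m/s.
11–15 s: v starts -10 m/s; Δx = -10·4 + ½·6·4² = 8 m; v ends 14 m/s.
x(15) = 2 + Σ Δx = -136 m.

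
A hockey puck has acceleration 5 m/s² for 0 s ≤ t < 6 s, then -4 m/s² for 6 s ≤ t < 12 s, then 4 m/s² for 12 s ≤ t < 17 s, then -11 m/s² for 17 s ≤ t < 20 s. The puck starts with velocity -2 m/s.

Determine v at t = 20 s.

Δv equals the area under the a-t graph; then v = v₀ + Δv.
0–6 s: 5 × 6 = 30 m/s
6–12 s: -4 × 6 = -24 m/s
12–17 s: 4 × 5 = 20 m/s
17–20 s: -11 × 3 = -33 m/s
Δv = -7 m/s, so v(20) = -2 + (-7) = -9 m/s.

-9 m/s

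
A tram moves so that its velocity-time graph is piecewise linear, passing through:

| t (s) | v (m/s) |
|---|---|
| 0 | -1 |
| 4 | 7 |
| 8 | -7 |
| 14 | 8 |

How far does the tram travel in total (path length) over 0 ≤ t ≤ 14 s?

Distance (not displacement) is the total path length: add the absolute areas under v-t.
0–4 s: v = 0 at t = 0.5 s; triangle areas 0.25 + 12.25 = 12.5 m
4–8 s: v = 0 at t = 6 s; triangle areas 7 + 7 = 14 m
8–14 s: v = 0 at t = 10.8 s; triangle areas 9.8 + 12.8 = 22.6 m
Total distance = 49.1 m

49.1 m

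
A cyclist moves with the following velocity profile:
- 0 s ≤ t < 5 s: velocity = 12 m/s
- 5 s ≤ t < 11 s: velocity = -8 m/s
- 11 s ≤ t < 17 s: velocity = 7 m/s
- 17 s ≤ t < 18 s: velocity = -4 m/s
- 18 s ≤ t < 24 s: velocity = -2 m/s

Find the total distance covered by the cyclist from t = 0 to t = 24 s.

Total distance travelled is ∫|v| dt — sum the magnitudes of each area piece.
0–5 s: |12| × 5 = 60 m
5–11 s: |-8| × 6 = 48 m
11–17 s: |7| × 6 = 42 m
17–18 s: |-4| × 1 = 4 m
18–24 s: |-2| × 6 = 12 m
Total distance = 166 m

166 m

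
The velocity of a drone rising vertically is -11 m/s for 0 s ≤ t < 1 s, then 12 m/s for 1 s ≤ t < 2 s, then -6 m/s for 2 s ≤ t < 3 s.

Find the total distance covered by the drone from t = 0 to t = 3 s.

29 m

Distance (not displacement) is the total path length: add the absolute areas under v-t.
0–1 s: |-11| × 1 = 11 m
1–2 s: |12| × 1 = 12 m
2–3 s: |-6| × 1 = 6 m
Total distance = 29 m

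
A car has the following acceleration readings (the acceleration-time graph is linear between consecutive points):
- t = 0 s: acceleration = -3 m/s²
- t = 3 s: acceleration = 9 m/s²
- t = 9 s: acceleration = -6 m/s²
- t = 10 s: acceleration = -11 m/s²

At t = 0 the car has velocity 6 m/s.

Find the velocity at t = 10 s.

Δv equals the area under the a-t graph; then v = v₀ + Δv.
0–3 s: ½(-3 + 9)(3) = 9 m/s
3–9 s: ½(9 + -6)(6) = 9 m/s
9–10 s: ½(-6 + -11)(1) = -8.5 m/s
Δv = 9.5 m/s, so v(10) = 6 + (9.5) = 15.5 m/s.

15.5 m/s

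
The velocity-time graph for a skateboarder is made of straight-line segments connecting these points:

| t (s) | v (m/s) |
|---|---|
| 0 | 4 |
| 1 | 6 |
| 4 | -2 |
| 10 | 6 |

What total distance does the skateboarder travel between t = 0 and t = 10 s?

Distance (not displacement) is the total path length: add the absolute areas under v-t.
0–1 s: |½(4 + 6)(1)| = 5 m
1–4 s: v = 0 at t = 3.25 s; triangle areas 6.75 + 0.75 = 7.5 m
4–10 s: v = 0 at t = 5.5 s; triangle areas 1.5 + 13.5 = 15 m
Total distance = 27.5 m

27.5 m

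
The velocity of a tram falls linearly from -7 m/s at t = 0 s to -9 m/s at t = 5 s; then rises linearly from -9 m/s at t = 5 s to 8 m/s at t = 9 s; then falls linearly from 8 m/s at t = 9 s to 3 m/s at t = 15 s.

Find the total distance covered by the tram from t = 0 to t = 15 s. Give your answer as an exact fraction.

Total distance travelled is ∫|v| dt — sum the magnitudes of each area piece.
0–5 s: |½(-7 + -9)(5)| = 40 m
5–9 s: v = 0 at t = 121/17 s; triangle areas 162/17 + 128/17 = 290/17 m
9–15 s: |½(8 + 3)(6)| = 33 m
Total distance = 1531/17 m

1531/17 m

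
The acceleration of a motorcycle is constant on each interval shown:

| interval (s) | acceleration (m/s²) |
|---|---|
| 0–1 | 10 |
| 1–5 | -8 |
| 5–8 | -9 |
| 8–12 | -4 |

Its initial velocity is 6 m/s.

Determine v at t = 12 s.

Δv equals the area under the a-t graph; then v = v₀ + Δv.
0–1 s: 10 × 1 = 10 m/s
1–5 s: -8 × 4 = -32 m/s
5–8 s: -9 × 3 = -27 m/s
8–12 s: -4 × 4 = -16 m/s
Δv = -65 m/s, so v(12) = 6 + (-65) = -59 m/s.

-59 m/s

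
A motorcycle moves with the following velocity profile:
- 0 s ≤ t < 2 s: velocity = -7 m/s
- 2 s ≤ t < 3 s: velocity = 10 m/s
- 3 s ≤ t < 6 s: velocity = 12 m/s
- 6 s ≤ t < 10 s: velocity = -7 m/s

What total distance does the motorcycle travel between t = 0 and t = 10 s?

Distance (not displacement) is the total path length: add the absolute areas under v-t.
0–2 s: |-7| × 2 = 14 m
2–3 s: |10| × 1 = 10 m
3–6 s: |12| × 3 = 36 m
6–10 s: |-7| × 4 = 28 m
Total distance = 88 m

88 m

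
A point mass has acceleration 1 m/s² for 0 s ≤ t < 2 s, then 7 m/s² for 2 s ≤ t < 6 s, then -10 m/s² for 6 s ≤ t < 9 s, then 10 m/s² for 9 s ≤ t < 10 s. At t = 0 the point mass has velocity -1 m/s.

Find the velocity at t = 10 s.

9 m/s

Δv equals the area under the a-t graph; then v = v₀ + Δv.
0–2 s: 1 × 2 = 2 m/s
2–6 s: 7 × 4 = 28 m/s
6–9 s: -10 × 3 = -30 m/s
9–10 s: 10 × 1 = 10 m/s
Δv = 10 m/s, so v(10) = -1 + (10) = 9 m/s.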